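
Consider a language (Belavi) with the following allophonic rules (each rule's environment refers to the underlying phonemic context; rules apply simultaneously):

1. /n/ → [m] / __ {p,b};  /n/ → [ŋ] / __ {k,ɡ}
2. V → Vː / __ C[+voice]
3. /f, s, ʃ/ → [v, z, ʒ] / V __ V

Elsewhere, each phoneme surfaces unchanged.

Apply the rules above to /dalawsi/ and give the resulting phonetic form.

Rule 2 applies to /a/ (between /d/ and /l/: before a voiced consonant) → [aː].
/a/ — between /l/ and /w/, before a voiced consonant — surfaces as [aː] (rule 2).
/s/ — between /w/ and /i/; rule 3 does not apply here → [s].
/i/ (word-final) is in the target of rule 2 but the environment (before a voiced consonant) is not met → [i].

[daːlaːwsi]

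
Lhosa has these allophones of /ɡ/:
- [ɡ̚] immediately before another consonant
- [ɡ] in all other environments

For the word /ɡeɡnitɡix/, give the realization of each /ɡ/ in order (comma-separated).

Occurrence 1 (position 1): no conditioning environment matches → elsewhere allophone [ɡ].
Occurrence 2 (position 3): immediately before another consonant → [ɡ̚].
Occurrence 3 (position 7): no conditioning environment matches → elsewhere allophone [ɡ].

[ɡ], [ɡ̚], [ɡ]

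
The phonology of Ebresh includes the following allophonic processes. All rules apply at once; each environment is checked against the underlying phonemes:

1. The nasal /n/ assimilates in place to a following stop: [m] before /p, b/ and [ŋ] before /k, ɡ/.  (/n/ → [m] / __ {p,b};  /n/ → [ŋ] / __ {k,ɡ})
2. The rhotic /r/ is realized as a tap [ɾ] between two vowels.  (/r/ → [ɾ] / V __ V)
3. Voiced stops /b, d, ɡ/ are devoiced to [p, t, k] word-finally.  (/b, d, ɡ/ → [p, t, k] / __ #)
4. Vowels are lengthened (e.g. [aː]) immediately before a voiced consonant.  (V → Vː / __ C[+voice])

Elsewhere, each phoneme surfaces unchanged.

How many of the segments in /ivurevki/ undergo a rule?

Segments that undergo a rule: /i/ → [iː] (rule 4); /u/ → [uː] (rule 4); /r/ → [ɾ] (rule 2); /e/ → [eː] (rule 4).
All other segments surface unchanged.

4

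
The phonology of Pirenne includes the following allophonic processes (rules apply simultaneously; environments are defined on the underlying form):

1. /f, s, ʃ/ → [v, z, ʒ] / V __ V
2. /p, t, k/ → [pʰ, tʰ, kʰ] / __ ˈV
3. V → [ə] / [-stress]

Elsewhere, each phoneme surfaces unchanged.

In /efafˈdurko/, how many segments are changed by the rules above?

4

Segments that undergo a rule: /e/ → [ə] (rule 3); /f/ → [v] (rule 1); /a/ → [ə] (rule 3); /o/ → [ə] (rule 3).
All other segments surface unchanged.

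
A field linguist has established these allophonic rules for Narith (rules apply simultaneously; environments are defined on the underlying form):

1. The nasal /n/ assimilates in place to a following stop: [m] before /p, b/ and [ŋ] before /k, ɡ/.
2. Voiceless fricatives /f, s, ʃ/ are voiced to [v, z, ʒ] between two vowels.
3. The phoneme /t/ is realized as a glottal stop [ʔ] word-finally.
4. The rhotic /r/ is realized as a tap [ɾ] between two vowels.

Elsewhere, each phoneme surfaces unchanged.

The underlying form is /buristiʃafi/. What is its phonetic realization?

/b/ (word-initial) is unaffected → [b].
/u/ (between /b/ and /r/): no rule targets it → [u].
/r/ meets the environment for rule 4 (between two vowels) → [ɾ].
/i/ (between /r/ and /s/) is unaffected → [i].
/s/ — between /i/ and /t/; rule 2 does not apply here → [s].
/t/ (between /s/ and /i/) fails the environment for rule 3, so it stays [t].
/i/ (between /t/ and /ʃ/) is unaffected → [i].
/ʃ/ — between /i/ and /a/, between two vowels — surfaces as [ʒ] (rule 2).
/a/ stays [a].
/f/ meets the environment for rule 2 (between two vowels) → [v].
/i/ (word-final): no rule targets it → [i].

[buɾistiʒavi]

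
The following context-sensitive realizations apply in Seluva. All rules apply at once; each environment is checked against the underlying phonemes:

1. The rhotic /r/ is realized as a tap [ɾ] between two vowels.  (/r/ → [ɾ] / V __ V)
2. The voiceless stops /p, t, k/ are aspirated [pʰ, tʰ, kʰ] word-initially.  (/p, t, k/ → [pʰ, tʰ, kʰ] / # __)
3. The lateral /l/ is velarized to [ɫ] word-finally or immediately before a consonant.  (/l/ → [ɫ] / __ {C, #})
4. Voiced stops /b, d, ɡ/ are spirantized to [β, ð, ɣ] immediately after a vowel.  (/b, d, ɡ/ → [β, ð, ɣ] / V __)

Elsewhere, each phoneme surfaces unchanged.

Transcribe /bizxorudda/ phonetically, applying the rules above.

[bizxoɾuðda]

/b/ (word-initial): rule 4 targets it, but not immediately after a vowel → unchanged [b].
/i/ (between /b/ and /z/): no rule targets it → [i].
/z/ stays [z].
/x/ stays [x].
/o/ (between /x/ and /r/) is unaffected → [o].
/r/ meets the environment for rule 1 (between two vowels) → [ɾ].
/u/ stays [u].
/d/ (between /u/ and /d/): immediately after a vowel, so rule 4 applies → [ð].
/d/ — between /d/ and /a/; rule 4 does not apply here → [d].
/a/ — not in any rule's target class → [a].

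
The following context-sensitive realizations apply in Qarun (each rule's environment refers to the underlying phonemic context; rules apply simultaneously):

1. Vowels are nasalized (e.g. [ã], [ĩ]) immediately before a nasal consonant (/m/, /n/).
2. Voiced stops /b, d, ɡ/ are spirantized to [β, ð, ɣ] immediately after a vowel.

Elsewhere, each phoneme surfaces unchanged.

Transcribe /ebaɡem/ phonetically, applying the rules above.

[eβaɣẽm]

/e/ — word-initial; rule 1 does not apply here → [e].
/b/ (between /e/ and /a/) occurs immediately after a vowel → [β] by rule 2.
/a/ (between /b/ and /ɡ/): rule 1 targets it, but not before a nasal consonant → unchanged [a].
/ɡ/ meets the environment for rule 2 (immediately after a vowel) → [ɣ].
/e/ meets the environment for rule 1 (before a nasal consonant) → [ẽ].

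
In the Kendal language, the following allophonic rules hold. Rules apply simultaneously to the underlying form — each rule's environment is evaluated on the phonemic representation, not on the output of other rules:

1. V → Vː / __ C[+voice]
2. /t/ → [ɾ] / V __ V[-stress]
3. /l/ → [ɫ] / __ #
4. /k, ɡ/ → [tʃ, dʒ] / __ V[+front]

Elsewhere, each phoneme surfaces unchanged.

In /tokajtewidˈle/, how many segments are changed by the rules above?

Segments that undergo a rule: /a/ → [aː] (rule 1); /e/ → [eː] (rule 1); /i/ → [iː] (rule 1).
All other segments surface unchanged.

3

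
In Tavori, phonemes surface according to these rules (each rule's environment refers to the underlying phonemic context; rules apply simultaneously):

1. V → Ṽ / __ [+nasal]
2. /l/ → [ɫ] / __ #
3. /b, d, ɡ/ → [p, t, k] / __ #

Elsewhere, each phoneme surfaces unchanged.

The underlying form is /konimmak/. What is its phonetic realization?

[kõnĩmmak]

/k/ (word-initial) is unaffected → [k].
/o/ meets the environment for rule 1 (before a nasal consonant) → [õ].
/n/ (between /o/ and /i/) is unaffected → [n].
/i/ meets the environment for rule 1 (before a nasal consonant) → [ĩ].
/m/ (between /i/ and /m/): no rule targets it → [m].
/m/ stays [m].
/a/ (between /m/ and /k/): rule 1 targets it, but not before a nasal consonant → unchanged [a].
/k/ (word-final): no rule targets it → [k].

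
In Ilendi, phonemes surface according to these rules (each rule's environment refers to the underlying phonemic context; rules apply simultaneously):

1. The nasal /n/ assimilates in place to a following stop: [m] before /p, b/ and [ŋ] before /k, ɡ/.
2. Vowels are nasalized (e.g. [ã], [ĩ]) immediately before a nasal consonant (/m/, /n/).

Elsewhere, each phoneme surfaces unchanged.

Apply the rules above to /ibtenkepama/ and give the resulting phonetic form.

/i/ — word-initial; rule 2 does not apply here → [i].
/e/ — between /t/ and /n/, before a nasal consonant — surfaces as [ẽ] (rule 2).
/n/ — between /e/ and /k/, before a labial or velar stop — surfaces as [ŋ] (rule 1).
/e/ (between /k/ and /p/): rule 2 targets it, but not before a nasal consonant → unchanged [e].
/a/ meets the environment for rule 2 (before a nasal consonant) → [ã].
/a/ — word-final; rule 2 does not apply here → [a].

[ibtẽŋkepãma]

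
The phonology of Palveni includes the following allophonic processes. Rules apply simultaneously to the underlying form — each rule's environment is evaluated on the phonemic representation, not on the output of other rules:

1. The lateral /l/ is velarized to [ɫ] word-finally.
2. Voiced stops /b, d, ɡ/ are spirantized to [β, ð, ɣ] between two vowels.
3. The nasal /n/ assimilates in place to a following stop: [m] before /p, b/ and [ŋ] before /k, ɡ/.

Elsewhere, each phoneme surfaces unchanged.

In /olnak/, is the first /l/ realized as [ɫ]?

No

/l/ — between /o/ and /n/; rule 1 does not apply here → [l].
The actual realization is [l], not [ɫ].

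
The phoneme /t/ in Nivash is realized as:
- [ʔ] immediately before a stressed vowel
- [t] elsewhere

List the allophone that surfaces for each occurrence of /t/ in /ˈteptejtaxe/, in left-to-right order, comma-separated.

[ʔ], [t], [t]

Occurrence 1 (position 1): immediately before a stressed vowel → [ʔ].
Occurrence 2 (position 4): no conditioning environment matches → elsewhere allophone [t].
Occurrence 3 (position 7): no conditioning environment matches → elsewhere allophone [t].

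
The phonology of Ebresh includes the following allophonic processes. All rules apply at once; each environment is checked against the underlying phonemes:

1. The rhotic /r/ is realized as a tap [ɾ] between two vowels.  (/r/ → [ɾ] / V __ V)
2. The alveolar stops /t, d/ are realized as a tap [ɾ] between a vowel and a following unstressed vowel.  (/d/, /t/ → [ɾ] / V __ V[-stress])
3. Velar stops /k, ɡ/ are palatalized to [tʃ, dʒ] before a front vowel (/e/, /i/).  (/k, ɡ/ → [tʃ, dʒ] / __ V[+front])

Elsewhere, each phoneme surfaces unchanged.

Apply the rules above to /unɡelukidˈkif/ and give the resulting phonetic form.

[undʒelutʃidˈtʃif]

/u/ — not in any rule's target class → [u].
/n/ stays [n].
Rule 3 applies to /ɡ/ (between /n/ and /e/: before a front vowel) → [dʒ].
/e/ stays [e].
/l/ — not in any rule's target class → [l].
/u/ (between /l/ and /k/) is unaffected → [u].
/k/ (between /u/ and /i/): before a front vowel, so rule 3 applies → [tʃ].
/i/ — not in any rule's target class → [i].
/d/ (between /i/ and /k/) fails the environment for rule 2, so it stays [d].
/k/ (between /d/ and /i/) occurs before a front vowel → [tʃ] by rule 3.
/i/ — not in any rule's target class → [i].
/f/ (word-final): no rule targets it → [f].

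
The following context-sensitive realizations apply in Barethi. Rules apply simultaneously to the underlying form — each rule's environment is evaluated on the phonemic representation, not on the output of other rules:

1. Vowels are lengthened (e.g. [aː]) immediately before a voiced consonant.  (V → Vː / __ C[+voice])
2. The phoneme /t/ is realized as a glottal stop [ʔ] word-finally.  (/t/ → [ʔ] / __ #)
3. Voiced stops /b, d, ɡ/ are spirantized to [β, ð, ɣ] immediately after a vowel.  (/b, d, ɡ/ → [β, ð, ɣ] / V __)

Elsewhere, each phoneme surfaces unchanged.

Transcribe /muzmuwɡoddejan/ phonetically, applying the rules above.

/m/ (word-initial) is unaffected → [m].
Rule 1 applies to /u/ (between /m/ and /z/: before a voiced consonant) → [uː].
/z/ stays [z].
/m/ (between /z/ and /u/): no rule targets it → [m].
/u/ (between /m/ and /w/): before a voiced consonant, so rule 1 applies → [uː].
/w/ — not in any rule's target class → [w].
/ɡ/ (between /w/ and /o/) is in the target of rule 3 but the environment (immediately after a vowel) is not met → [ɡ].
Rule 1 applies to /o/ (between /ɡ/ and /d/: before a voiced consonant) → [oː].
/d/ — between /o/ and /d/, immediately after a vowel — surfaces as [ð] (rule 3).
/d/ (between /d/ and /e/) is in the target of rule 3 but the environment (immediately after a vowel) is not met → [d].
/e/ (between /d/ and /j/) occurs before a voiced consonant → [eː] by rule 1.
/j/ — not in any rule's target class → [j].
/a/ (between /j/ and /n/): before a voiced consonant, so rule 1 applies → [aː].
/n/ stays [n].

[muːzmuːwɡoːðdeːjaːn]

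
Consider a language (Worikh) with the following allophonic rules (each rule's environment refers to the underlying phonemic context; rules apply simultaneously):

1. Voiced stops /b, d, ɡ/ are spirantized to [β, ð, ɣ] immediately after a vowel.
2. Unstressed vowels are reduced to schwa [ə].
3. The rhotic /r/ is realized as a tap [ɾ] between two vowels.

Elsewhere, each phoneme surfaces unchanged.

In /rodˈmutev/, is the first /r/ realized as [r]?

Yes

/r/ (word-initial): rule 3 targets it, but not between two vowels → unchanged [r].
The actual realization is [r], which matches [r].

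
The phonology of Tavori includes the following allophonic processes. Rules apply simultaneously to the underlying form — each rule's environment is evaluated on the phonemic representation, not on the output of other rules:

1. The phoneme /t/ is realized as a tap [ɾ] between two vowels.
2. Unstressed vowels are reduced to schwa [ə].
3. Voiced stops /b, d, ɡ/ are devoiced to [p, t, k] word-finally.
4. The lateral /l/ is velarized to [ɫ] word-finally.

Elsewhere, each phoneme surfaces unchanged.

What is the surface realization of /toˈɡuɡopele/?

/t/ (word-initial): rule 1 targets it, but not between two vowels → unchanged [t].
Rule 2 applies to /o/ (between /t/ and /ɡ/: in an unstressed syllable) → [ə].
/ɡ/ (between /o/ and /u/): rule 3 targets it, but not word-finally → unchanged [ɡ].
/u/ — between /ɡ/ and /ɡ/; rule 2 does not apply here → [u].
/ɡ/ (between /u/ and /o/): rule 3 targets it, but not word-finally → unchanged [ɡ].
Rule 2 applies to /o/ (between /ɡ/ and /p/: in an unstressed syllable) → [ə].
/p/ (between /o/ and /e/) is unaffected → [p].
/e/ (between /p/ and /l/) occurs in an unstressed syllable → [ə] by rule 2.
/l/ — between /e/ and /e/; rule 4 does not apply here → [l].
/e/ — word-final, in an unstressed syllable — surfaces as [ə] (rule 2).

[təˈɡuɡəpələ]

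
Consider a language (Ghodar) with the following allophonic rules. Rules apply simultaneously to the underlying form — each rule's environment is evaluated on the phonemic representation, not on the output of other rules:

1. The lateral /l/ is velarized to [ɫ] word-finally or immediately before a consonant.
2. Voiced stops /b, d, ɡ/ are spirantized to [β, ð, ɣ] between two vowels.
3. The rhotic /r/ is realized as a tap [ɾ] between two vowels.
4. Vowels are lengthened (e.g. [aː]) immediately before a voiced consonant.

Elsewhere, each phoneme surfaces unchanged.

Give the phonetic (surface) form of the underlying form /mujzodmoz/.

[muːjzoːdmoːz]

/m/ (word-initial) is unaffected → [m].
/u/ meets the environment for rule 4 (before a voiced consonant) → [uː].
/j/ — not in any rule's target class → [j].
/z/ (between /j/ and /o/) is unaffected → [z].
/o/ (between /z/ and /d/) occurs before a voiced consonant → [oː] by rule 4.
/d/ — between /o/ and /m/; rule 2 does not apply here → [d].
/m/ — not in any rule's target class → [m].
/o/ meets the environment for rule 4 (before a voiced consonant) → [oː].
/z/ stays [z].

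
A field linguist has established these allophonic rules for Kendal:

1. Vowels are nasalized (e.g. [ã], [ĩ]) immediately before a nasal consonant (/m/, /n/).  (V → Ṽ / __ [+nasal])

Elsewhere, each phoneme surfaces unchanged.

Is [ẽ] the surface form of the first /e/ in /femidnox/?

Yes

/e/ (between /f/ and /m/) occurs before a nasal consonant → [ẽ] by rule 1.
The actual realization is [ẽ], which matches [ẽ].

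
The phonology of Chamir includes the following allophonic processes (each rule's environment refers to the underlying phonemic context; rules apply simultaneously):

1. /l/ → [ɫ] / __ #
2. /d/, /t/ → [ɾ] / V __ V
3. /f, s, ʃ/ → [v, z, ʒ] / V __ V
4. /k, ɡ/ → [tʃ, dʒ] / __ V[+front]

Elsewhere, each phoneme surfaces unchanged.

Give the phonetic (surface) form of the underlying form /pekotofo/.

[pekoɾovo]

/p/ (word-initial): no rule targets it → [p].
/e/ (between /p/ and /k/) is unaffected → [e].
/k/ (between /e/ and /o/): rule 4 targets it, but not before a front vowel → unchanged [k].
/o/ (between /k/ and /t/): no rule targets it → [o].
/t/ (between /o/ and /o/) occurs between two vowels → [ɾ] by rule 2.
/o/ (between /t/ and /f/): no rule targets it → [o].
/f/ meets the environment for rule 3 (between two vowels) → [v].
/o/ — not in any rule's target class → [o].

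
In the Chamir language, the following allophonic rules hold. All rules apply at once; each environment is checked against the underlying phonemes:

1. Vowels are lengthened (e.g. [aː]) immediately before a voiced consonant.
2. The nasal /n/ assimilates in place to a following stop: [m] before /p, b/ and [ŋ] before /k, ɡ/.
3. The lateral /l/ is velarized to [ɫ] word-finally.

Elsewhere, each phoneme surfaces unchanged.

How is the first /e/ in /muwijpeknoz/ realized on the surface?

[e]

/e/ — between /p/ and /k/; rule 1 does not apply here → [e].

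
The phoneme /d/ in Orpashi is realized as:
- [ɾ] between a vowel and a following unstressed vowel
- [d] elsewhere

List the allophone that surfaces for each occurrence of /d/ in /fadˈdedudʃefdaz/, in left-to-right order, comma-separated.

[d], [d], [ɾ], [d], [d]

Occurrence 1 (position 3): no conditioning environment matches → elsewhere allophone [d].
Occurrence 2 (position 4): no conditioning environment matches → elsewhere allophone [d].
Occurrence 3 (position 6): between a vowel and a following unstressed vowel → [ɾ].
Occurrence 4 (position 8): no conditioning environment matches → elsewhere allophone [d].
Occurrence 5 (position 12): no conditioning environment matches → elsewhere allophone [d].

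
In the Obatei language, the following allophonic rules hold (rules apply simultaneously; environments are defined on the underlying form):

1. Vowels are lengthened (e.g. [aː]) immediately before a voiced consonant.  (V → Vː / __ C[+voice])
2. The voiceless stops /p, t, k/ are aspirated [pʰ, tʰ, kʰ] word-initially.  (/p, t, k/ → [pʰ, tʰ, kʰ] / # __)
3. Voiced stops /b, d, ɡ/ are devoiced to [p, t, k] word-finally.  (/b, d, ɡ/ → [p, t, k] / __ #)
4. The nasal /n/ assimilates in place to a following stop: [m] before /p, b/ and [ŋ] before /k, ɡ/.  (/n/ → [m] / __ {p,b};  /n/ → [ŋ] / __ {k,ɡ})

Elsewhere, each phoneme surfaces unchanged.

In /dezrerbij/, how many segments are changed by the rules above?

3

Segments that undergo a rule: /e/ → [eː] (rule 1); /e/ → [eː] (rule 1); /i/ → [iː] (rule 1).
All other segments surface unchanged.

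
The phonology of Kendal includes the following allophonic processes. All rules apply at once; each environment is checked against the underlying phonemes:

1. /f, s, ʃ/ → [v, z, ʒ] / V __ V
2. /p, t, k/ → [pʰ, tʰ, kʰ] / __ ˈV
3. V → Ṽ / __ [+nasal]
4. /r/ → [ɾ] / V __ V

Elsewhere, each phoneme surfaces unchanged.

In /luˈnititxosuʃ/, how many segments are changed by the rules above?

Segments that undergo a rule: /u/ → [ũ] (rule 3); /s/ → [z] (rule 1).
All other segments surface unchanged.

2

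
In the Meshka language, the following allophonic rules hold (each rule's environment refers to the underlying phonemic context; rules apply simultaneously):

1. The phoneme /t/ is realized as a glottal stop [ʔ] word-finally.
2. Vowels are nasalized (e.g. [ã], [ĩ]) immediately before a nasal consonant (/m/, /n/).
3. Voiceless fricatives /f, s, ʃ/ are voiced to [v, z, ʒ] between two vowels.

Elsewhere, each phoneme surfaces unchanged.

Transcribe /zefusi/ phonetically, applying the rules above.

/e/ (between /z/ and /f/): rule 2 targets it, but not before a nasal consonant → unchanged [e].
/f/ (between /e/ and /u/) occurs between two vowels → [v] by rule 3.
/u/ (between /f/ and /s/) fails the environment for rule 2, so it stays [u].
/s/ — between /u/ and /i/, between two vowels — surfaces as [z] (rule 3).
/i/ — word-final; rule 2 does not apply here → [i].

[zevuzi]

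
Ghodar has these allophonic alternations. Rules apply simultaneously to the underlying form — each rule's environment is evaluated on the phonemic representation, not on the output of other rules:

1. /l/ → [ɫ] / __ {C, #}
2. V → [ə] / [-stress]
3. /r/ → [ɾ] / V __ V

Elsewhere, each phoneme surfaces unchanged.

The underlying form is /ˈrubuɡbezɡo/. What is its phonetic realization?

/r/ (word-initial) is in the target of rule 3 but the environment (between two vowels) is not met → [r].
/u/ (between /r/ and /b/) fails the environment for rule 2, so it stays [u].
/b/ (between /u/ and /u/) is unaffected → [b].
/u/ (between /b/ and /ɡ/): in an unstressed syllable, so rule 2 applies → [ə].
/ɡ/ (between /u/ and /b/): no rule targets it → [ɡ].
/b/ (between /ɡ/ and /e/): no rule targets it → [b].
/e/ (between /b/ and /z/): in an unstressed syllable, so rule 2 applies → [ə].
/z/ (between /e/ and /ɡ/) is unaffected → [z].
/ɡ/ — not in any rule's target class → [ɡ].
/o/ meets the environment for rule 2 (in an unstressed syllable) → [ə].

[ˈrubəɡbəzɡə]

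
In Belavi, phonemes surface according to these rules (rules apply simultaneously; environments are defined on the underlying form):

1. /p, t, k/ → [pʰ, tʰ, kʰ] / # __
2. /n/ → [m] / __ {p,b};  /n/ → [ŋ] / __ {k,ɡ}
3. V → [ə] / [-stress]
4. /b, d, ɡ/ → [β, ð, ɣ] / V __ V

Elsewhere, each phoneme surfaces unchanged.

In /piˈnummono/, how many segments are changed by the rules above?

Segments that undergo a rule: /p/ → [pʰ] (rule 1); /i/ → [ə] (rule 3); /o/ → [ə] (rule 3); /o/ → [ə] (rule 3).
All other segments surface unchanged.

4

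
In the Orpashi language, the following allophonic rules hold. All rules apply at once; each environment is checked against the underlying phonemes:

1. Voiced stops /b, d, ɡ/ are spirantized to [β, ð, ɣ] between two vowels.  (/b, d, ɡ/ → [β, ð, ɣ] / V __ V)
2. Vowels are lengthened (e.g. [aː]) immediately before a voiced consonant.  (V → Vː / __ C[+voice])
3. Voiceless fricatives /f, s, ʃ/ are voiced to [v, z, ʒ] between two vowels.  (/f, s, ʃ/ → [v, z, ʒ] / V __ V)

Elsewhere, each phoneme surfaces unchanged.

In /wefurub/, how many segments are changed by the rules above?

3

Segments that undergo a rule: /f/ → [v] (rule 3); /u/ → [uː] (rule 2); /u/ → [uː] (rule 2).
All other segments surface unchanged.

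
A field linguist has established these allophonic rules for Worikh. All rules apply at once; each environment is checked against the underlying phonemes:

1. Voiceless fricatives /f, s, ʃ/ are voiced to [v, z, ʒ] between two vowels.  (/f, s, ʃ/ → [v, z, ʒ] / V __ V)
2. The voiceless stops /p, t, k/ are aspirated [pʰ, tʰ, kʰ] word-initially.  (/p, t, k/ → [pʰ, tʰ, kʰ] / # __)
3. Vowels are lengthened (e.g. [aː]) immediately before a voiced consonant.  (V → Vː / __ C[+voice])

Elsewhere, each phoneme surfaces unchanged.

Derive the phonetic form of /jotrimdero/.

/o/ (between /j/ and /t/) fails the environment for rule 3, so it stays [o].
/t/ (between /o/ and /r/): rule 2 targets it, but not word-initially → unchanged [t].
/i/ (between /r/ and /m/) occurs before a voiced consonant → [iː] by rule 3.
/e/ — between /d/ and /r/, before a voiced consonant — surfaces as [eː] (rule 3).
/o/ (word-final): rule 3 targets it, but not before a voiced consonant → unchanged [o].

[jotriːmdeːro]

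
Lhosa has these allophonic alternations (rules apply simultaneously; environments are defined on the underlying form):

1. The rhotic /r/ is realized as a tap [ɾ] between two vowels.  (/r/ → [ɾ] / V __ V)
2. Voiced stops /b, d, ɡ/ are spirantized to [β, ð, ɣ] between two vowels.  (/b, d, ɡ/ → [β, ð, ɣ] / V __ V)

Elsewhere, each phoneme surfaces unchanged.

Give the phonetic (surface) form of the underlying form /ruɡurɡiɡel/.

/r/ (word-initial): rule 1 targets it, but not between two vowels → unchanged [r].
/ɡ/ (between /u/ and /u/) occurs between two vowels → [ɣ] by rule 2.
/r/ (between /u/ and /ɡ/) is in the target of rule 1 but the environment (between two vowels) is not met → [r].
/ɡ/ — between /r/ and /i/; rule 2 does not apply here → [ɡ].
/ɡ/ (between /i/ and /e/): between two vowels, so rule 2 applies → [ɣ].

[ruɣurɡiɣel]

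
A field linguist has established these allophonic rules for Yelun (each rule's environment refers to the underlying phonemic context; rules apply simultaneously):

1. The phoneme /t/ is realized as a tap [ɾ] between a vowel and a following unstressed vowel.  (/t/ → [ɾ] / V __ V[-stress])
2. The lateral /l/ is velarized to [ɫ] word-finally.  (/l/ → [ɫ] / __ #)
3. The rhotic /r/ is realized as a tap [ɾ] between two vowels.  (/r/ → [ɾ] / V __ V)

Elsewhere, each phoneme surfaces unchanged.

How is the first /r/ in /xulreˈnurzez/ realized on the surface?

/r/ (between /l/ and /e/) is in the target of rule 3 but the environment (between two vowels) is not met → [r].

[r]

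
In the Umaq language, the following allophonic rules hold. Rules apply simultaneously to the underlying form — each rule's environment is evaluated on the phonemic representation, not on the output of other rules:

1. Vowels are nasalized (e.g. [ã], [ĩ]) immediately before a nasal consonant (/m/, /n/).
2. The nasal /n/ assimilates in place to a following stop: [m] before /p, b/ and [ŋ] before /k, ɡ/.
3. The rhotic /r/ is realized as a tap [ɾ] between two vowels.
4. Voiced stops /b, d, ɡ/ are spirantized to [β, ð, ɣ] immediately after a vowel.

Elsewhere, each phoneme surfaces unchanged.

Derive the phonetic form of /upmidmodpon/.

[upmiðmoðpõn]

/u/ (word-initial) fails the environment for rule 1, so it stays [u].
/i/ (between /m/ and /d/): rule 1 targets it, but not before a nasal consonant → unchanged [i].
/d/ (between /i/ and /m/) occurs immediately after a vowel → [ð] by rule 4.
/o/ — between /m/ and /d/; rule 1 does not apply here → [o].
/d/ meets the environment for rule 4 (immediately after a vowel) → [ð].
Rule 1 applies to /o/ (between /p/ and /n/: before a nasal consonant) → [õ].
/n/ (word-final) is in the target of rule 2 but the environment (before a labial or velar stop) is not met → [n].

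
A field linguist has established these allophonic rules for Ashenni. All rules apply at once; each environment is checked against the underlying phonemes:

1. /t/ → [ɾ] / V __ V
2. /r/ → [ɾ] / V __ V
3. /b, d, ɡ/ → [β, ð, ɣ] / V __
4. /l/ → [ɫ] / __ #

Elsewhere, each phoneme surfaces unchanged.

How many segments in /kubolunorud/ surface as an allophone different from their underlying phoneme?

Segments that undergo a rule: /b/ → [β] (rule 3); /r/ → [ɾ] (rule 2); /d/ → [ð] (rule 3).
All other segments surface unchanged.

3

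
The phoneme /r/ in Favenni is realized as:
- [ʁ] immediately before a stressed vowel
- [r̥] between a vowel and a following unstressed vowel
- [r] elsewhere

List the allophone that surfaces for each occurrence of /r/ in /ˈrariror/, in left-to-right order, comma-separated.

Occurrence 1 (position 1): immediately before a stressed vowel → [ʁ].
Occurrence 2 (position 3): between a vowel and a following unstressed vowel → [r̥].
Occurrence 3 (position 5): between a vowel and a following unstressed vowel → [r̥].
Occurrence 4 (position 7): no conditioning environment matches → elsewhere allophone [r].

[ʁ], [r̥], [r̥], [r]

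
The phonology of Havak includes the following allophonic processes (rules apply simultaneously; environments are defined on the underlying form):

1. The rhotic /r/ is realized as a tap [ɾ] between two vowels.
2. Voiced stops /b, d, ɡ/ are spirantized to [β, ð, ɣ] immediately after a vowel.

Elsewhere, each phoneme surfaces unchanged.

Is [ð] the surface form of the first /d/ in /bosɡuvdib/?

No

/d/ (between /v/ and /i/) fails the environment for rule 2, so it stays [d].
The actual realization is [d], not [ð].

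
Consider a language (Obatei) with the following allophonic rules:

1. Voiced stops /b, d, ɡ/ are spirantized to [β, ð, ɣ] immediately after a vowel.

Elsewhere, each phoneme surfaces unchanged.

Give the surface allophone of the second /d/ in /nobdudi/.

/d/ — between /u/ and /i/, immediately after a vowel — surfaces as [ð] (rule 1).

[ð]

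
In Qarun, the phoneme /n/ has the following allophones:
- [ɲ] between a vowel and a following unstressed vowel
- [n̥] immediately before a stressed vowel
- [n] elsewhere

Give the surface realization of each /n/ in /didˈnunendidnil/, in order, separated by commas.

[n̥], [ɲ], [n], [n]

Occurrence 1 (position 4): immediately before a stressed vowel → [n̥].
Occurrence 2 (position 6): between a vowel and a following unstressed vowel → [ɲ].
Occurrence 3 (position 8): no conditioning environment matches → elsewhere allophone [n].
Occurrence 4 (position 12): no conditioning environment matches → elsewhere allophone [n].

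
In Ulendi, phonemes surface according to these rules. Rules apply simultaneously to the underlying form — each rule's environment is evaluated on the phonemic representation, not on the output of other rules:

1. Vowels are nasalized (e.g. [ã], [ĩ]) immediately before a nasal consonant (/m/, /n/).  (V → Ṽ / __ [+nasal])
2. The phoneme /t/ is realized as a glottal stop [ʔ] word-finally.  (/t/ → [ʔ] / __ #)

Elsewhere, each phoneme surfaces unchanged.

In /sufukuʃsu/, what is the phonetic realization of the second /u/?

/u/ (between /f/ and /k/) fails the environment for rule 1, so it stays [u].

[u]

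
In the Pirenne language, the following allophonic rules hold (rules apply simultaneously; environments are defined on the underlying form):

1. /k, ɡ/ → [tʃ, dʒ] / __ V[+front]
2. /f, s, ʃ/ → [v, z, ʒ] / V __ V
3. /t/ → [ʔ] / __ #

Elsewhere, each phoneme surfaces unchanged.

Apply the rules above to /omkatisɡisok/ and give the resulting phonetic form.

[omkatisdʒizok]

/o/ (word-initial): no rule targets it → [o].
/m/ — not in any rule's target class → [m].
/k/ (between /m/ and /a/): rule 1 targets it, but not before a front vowel → unchanged [k].
/a/ stays [a].
/t/ (between /a/ and /i/) fails the environment for rule 3, so it stays [t].
/i/ (between /t/ and /s/) is unaffected → [i].
/s/ (between /i/ and /ɡ/) fails the environment for rule 2, so it stays [s].
/ɡ/ meets the environment for rule 1 (before a front vowel) → [dʒ].
/i/ — not in any rule's target class → [i].
/s/ meets the environment for rule 2 (between two vowels) → [z].
/o/ (between /s/ and /k/): no rule targets it → [o].
/k/ (word-final) fails the environment for rule 1, so it stays [k].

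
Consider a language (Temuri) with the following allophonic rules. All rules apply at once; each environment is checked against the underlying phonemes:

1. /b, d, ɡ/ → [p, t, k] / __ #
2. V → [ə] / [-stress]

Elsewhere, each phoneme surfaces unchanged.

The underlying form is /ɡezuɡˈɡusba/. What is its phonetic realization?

[ɡəzəɡˈɡusbə]

/ɡ/ (word-initial): rule 1 targets it, but not word-finally → unchanged [ɡ].
/e/ — between /ɡ/ and /z/, in an unstressed syllable — surfaces as [ə] (rule 2).
/z/ — not in any rule's target class → [z].
/u/ meets the environment for rule 2 (in an unstressed syllable) → [ə].
/ɡ/ (between /u/ and /ɡ/) fails the environment for rule 1, so it stays [ɡ].
/ɡ/ (between /ɡ/ and /u/) is in the target of rule 1 but the environment (word-finally) is not met → [ɡ].
/u/ (between /ɡ/ and /s/) is in the target of rule 2 but the environment (in an unstressed syllable) is not met → [u].
/s/ (between /u/ and /b/) is unaffected → [s].
/b/ (between /s/ and /a/) is in the target of rule 1 but the environment (word-finally) is not met → [b].
Rule 2 applies to /a/ (word-final: in an unstressed syllable) → [ə].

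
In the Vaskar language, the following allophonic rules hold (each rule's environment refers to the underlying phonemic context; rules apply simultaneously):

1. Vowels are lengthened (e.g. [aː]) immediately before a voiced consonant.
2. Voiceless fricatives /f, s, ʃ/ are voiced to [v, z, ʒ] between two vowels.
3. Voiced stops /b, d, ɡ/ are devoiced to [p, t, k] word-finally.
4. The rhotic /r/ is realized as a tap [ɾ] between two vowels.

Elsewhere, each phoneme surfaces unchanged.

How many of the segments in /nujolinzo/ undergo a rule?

Segments that undergo a rule: /u/ → [uː] (rule 1); /o/ → [oː] (rule 1); /i/ → [iː] (rule 1).
All other segments surface unchanged.

3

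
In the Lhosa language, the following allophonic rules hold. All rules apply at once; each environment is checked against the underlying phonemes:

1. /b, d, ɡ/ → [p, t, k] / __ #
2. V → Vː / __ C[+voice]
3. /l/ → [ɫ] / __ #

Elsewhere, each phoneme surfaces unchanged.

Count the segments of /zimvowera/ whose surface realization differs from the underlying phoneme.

3

Segments that undergo a rule: /i/ → [iː] (rule 2); /o/ → [oː] (rule 2); /e/ → [eː] (rule 2).
All other segments surface unchanged.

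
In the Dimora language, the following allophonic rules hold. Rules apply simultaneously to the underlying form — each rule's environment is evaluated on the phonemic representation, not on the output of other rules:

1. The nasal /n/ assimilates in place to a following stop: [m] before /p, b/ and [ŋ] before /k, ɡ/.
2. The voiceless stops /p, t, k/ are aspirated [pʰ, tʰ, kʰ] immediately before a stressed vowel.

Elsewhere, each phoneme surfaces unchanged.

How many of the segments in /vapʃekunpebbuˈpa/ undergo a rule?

2

Segments that undergo a rule: /n/ → [m] (rule 1); /p/ → [pʰ] (rule 2).
All other segments surface unchanged.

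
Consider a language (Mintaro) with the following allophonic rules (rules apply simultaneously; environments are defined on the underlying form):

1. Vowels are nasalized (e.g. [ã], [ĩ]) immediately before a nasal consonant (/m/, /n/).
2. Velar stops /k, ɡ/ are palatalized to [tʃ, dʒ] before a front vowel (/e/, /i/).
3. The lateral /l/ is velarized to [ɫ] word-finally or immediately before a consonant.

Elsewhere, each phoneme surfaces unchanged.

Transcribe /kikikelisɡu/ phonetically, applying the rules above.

/k/ (word-initial) occurs before a front vowel → [tʃ] by rule 2.
/i/ (between /k/ and /k/): rule 1 targets it, but not before a nasal consonant → unchanged [i].
/k/ (between /i/ and /i/): before a front vowel, so rule 2 applies → [tʃ].
/i/ (between /k/ and /k/) fails the environment for rule 1, so it stays [i].
/k/ (between /i/ and /e/): before a front vowel, so rule 2 applies → [tʃ].
/e/ (between /k/ and /l/) fails the environment for rule 1, so it stays [e].
/l/ (between /e/ and /i/) fails the environment for rule 3, so it stays [l].
/i/ (between /l/ and /s/): rule 1 targets it, but not before a nasal consonant → unchanged [i].
/s/ (between /i/ and /ɡ/): no rule targets it → [s].
/ɡ/ (between /s/ and /u/) fails the environment for rule 2, so it stays [ɡ].
/u/ (word-final) fails the environment for rule 1, so it stays [u].

[tʃitʃitʃelisɡu]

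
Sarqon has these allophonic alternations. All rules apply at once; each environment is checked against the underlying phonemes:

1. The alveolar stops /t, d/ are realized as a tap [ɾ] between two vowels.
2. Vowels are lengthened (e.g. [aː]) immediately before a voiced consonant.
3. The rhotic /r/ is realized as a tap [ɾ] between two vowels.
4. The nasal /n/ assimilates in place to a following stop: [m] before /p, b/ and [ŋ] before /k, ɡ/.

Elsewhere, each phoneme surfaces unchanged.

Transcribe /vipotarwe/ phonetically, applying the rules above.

/v/ — not in any rule's target class → [v].
/i/ — between /v/ and /p/; rule 2 does not apply here → [i].
/p/ stays [p].
/o/ — between /p/ and /t/; rule 2 does not apply here → [o].
/t/ (between /o/ and /a/): between two vowels, so rule 1 applies → [ɾ].
/a/ meets the environment for rule 2 (before a voiced consonant) → [aː].
/r/ (between /a/ and /w/) is in the target of rule 3 but the environment (between two vowels) is not met → [r].
/w/ — not in any rule's target class → [w].
/e/ (word-final) is in the target of rule 2 but the environment (before a voiced consonant) is not met → [e].

[vipoɾaːrwe]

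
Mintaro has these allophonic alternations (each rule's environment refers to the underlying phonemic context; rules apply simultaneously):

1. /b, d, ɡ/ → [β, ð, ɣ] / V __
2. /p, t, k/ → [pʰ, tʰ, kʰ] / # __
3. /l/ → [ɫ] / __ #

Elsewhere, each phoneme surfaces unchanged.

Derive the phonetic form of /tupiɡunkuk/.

[tʰupiɣunkuk]

Rule 2 applies to /t/ (word-initial: word-initially) → [tʰ].
/u/ — not in any rule's target class → [u].
/p/ (between /u/ and /i/) is in the target of rule 2 but the environment (word-initially) is not met → [p].
/i/ (between /p/ and /ɡ/) is unaffected → [i].
/ɡ/ (between /i/ and /u/) occurs immediately after a vowel → [ɣ] by rule 1.
/u/ (between /ɡ/ and /n/): no rule targets it → [u].
/n/ stays [n].
/k/ (between /n/ and /u/): rule 2 targets it, but not word-initially → unchanged [k].
/u/ stays [u].
/k/ (word-final): rule 2 targets it, but not word-initially → unchanged [k].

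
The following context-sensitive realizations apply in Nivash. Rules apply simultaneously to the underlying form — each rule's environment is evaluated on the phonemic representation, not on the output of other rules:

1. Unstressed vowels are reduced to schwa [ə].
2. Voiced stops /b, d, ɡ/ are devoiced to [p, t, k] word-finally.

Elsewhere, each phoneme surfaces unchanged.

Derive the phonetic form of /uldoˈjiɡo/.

[əldəˈjiɡə]

/u/ — word-initial, in an unstressed syllable — surfaces as [ə] (rule 1).
/l/ — not in any rule's target class → [l].
/d/ (between /l/ and /o/) is in the target of rule 2 but the environment (word-finally) is not met → [d].
/o/ (between /d/ and /j/): in an unstressed syllable, so rule 1 applies → [ə].
/j/ stays [j].
/i/ (between /j/ and /ɡ/) is in the target of rule 1 but the environment (in an unstressed syllable) is not met → [i].
/ɡ/ (between /i/ and /o/) fails the environment for rule 2, so it stays [ɡ].
Rule 1 applies to /o/ (word-final: in an unstressed syllable) → [ə].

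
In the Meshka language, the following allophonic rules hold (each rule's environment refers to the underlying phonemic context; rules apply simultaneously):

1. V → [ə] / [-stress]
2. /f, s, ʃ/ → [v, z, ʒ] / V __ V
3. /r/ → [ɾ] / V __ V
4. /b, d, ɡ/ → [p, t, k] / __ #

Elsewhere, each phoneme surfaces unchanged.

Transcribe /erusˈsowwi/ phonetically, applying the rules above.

[əɾəsˈsowwə]

/e/ (word-initial): in an unstressed syllable, so rule 1 applies → [ə].
/r/ — between /e/ and /u/, between two vowels — surfaces as [ɾ] (rule 3).
/u/ meets the environment for rule 1 (in an unstressed syllable) → [ə].
/s/ (between /u/ and /s/) is in the target of rule 2 but the environment (between two vowels) is not met → [s].
/s/ (between /s/ and /o/) fails the environment for rule 2, so it stays [s].
/o/ — between /s/ and /w/; rule 1 does not apply here → [o].
/w/ (between /o/ and /w/): no rule targets it → [w].
/w/ stays [w].
/i/ meets the environment for rule 1 (in an unstressed syllable) → [ə].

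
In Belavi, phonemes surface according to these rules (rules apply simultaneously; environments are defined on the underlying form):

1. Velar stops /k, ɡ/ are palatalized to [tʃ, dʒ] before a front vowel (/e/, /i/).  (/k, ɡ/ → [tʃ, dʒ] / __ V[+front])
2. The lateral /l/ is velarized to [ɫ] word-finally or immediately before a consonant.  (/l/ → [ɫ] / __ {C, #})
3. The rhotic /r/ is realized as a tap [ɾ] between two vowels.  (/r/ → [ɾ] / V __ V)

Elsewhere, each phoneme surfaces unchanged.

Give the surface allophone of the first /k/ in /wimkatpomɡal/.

[k]

/k/ (between /m/ and /a/): rule 1 targets it, but not before a front vowel → unchanged [k].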